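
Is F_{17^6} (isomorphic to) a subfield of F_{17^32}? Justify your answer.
No: F_{17^6} is not a subfield of F_{17^32}

F_{p^m} embeds in F_{p^n} iff m | n. Here 6 ∤ 32 (since 32 = 5·6 + 2 with remainder 2 ≠ 0), so F_{17^6} is not a subfield of F_{17^32}. Equivalently: if it were, the tower law would give 6 = [F_{17^6}:F_17] dividing [F_{17^32}:F_17] = 32, contradiction.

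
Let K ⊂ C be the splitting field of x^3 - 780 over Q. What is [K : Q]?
[K : Q] = 6

The roots of x^3 - 780 are ∛780, ω∛780, ω^2∛780 where ω = e^(2πi/3) is a primitive cube root of unity, so K = Q(∛780, ω). Now [Q(∛780):Q] = 3 (since 780 is not a perfect cube, x^3 - 780 is irreducible) and [Q(ω):Q] = 2. Both 2 and 3 divide [K:Q], and [K:Q] ≤ 3·2 = 6, so [K:Q] = 6. (Equivalently: Q(∛780) ⊂ R but ω ∉ R, so [K : Q(∛780)] = 2.)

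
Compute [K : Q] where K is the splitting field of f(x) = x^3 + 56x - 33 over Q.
[K : Q] = 6

By the rational root test, any rational root of the monic integer polynomial f(x) = x^3 + 56x - 33 must be an integer dividing the constant term -33, i.e. one of ±{1, 3, 11, 33}. Evaluating: f(1) = 24, f(-1) = -90, f(3) = 162, f(-3) = -228, f(11) = 1914, f(-11) = -1980, f(33) = 37752, f(-33) = -37818; none is 0, so f has no rational root and is therefore irreducible over Q (a cubic with no linear factor over a field is irreducible). For an irreducible cubic, the Galois group is A_3 or S_3 according as the discriminant disc(f) = -4a^3 - 27b^2 = -4·(56)^3 - 27·(-33)^2 = -731867 is or is not a square in Q. Here disc(f) = -731867 is not a perfect square in Q, so the Galois group of f over Q is not contained in A_3 and must be all of S_3. The splitting field has degree |S_3| = 6 over Q, so [K : Q] = 6.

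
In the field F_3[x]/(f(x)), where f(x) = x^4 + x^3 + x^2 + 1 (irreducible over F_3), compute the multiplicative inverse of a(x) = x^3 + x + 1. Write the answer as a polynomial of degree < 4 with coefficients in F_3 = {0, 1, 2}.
a(x)^(-1) ≡ x^3 + x^2 + x + 2 (mod f(x))

Since f is irreducible over F_3, F_3[x]/(f) is a field and a(x) ≠ 0 has an inverse. Apply the extended Euclidean algorithm to f(x) and a(x) in F_3[x]: f(x) = (x + 1)·a(x) + (x);  a(x) = (x^2 + 1)·(x) + (1). The last nonzero remainder is the constant 1 = gcd(f, a) in F_3. Back-substituting through the division chain expresses 1 = s(x)·a(x) + t(x)·f(x) with s(x) ≡ x^3 + x^2 + x + 2 (mod f), so a(x)^(-1) ≡ s(x) = x^3 + x^2 + x + 2 (mod f). Check: (x^3 + x + 1)·(x^3 + x^2 + x + 2) = x^6 + x^5 + 2x^4 + x^3 + 2x^2 + 2 ≡ 1 (mod x^4 + x^3 + x^2 + 1).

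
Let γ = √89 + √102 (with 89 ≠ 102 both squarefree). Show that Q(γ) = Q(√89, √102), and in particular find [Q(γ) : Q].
[Q(γ) : Q] = 4 (equivalently, Q(γ) = Q(√89, √102))

Obviously Q(γ) ⊆ Q(√89, √102), and [Q(√89, √102):Q] = 4 (since 89, 102 are distinct squarefree integers > 1 with 9078 not a perfect square). To show equality we compute the minimal polynomial of γ. From γ = √89 + √102: γ^2 = 89 + 2√(9078) + 102 = 191 + 2√(9078), so γ^2 - 191 = 2√(9078); squaring, (γ^2 - 191)^2 = 4·9078, i.e. γ^4 - 382γ^2 + 36481 - 36312 = 0, i.e. γ^4 - 382γ^2 + 169 = 0. So γ is a root of x^4 - 382x^2 + 169. This polynomial is irreducible over Q: it has no rational root (each ±√89 ± √102 is irrational), and any factorization into two quadratics over Q would force √(9078) ∈ Q (pairing opposite roots) or √89, √102 ∈ Q (other pairings), all impossible. Hence [Q(γ):Q] = 4 = [Q(√89, √102):Q], so Q(γ) = Q(√89, √102).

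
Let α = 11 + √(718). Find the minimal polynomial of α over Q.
m_α(x) = x^2 - 22x - 597

From α - 11 = √(718), squaring gives (α - 11)^2 = 718, i.e. α^2 - 22α + 121 = 718, so α^2 - 22α - 597 = 0. The discriminant of x^2 - 22x - 597 is (-22)^2 - 4·(-597) = 484 + 2388 = 2872, and 4·(718) is not a perfect square in Q since 718 is squarefree and ≠ 1. Hence x^2 - 22x - 597 is irreducible over Q and is the minimal polynomial of α.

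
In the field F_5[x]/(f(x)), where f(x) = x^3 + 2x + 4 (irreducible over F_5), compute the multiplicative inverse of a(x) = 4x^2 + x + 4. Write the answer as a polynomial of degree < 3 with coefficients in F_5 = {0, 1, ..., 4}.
a(x)^(-1) ≡ 2x^2 + 2x + 4 (mod f(x))

Since f is irreducible over F_5, F_5[x]/(f) is a field and a(x) ≠ 0 has an inverse. Apply the extended Euclidean algorithm to f(x) and a(x) in F_5[x]: f(x) = (4x + 4)·a(x) + (2x + 3);  a(x) = (2x)·(2x + 3) + (4). The last nonzero remainder is the constant 4 = gcd(f, a) in F_5. Back-substituting through the division chain expresses 4 = s(x)·a(x) + t(x)·f(x) with s(x) ≡ 3x^2 + 3x + 1 (mod f), so (3x^2 + 3x + 1)·a(x) ≡ 4 (mod f). Multiplying by 4^(-1) ≡ 4 in F_5 gives a(x)^(-1) ≡ 4·(3x^2 + 3x + 1) ≡ 2x^2 + 2x + 4 (mod f). Check: (4x^2 + x + 4)·(2x^2 + 2x + 4) = 3x^4 + x^2 + 2x + 1 ≡ 1 (mod x^3 + 2x + 4).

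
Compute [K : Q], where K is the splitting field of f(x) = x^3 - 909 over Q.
[K : Q] = 6

The roots of x^3 - 909 are ∛909, ω∛909, ω^2∛909 where ω = e^(2πi/3) is a primitive cube root of unity, so K = Q(∛909, ω). Now [Q(∛909):Q] = 3 (since 909 is not a perfect cube, x^3 - 909 is irreducible) and [Q(ω):Q] = 2. Both 2 and 3 divide [K:Q], and [K:Q] ≤ 3·2 = 6, so [K:Q] = 6. (Equivalently: Q(∛909) ⊂ R but ω ∉ R, so [K : Q(∛909)] = 2.)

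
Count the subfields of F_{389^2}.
F_{389^2} has 2 subfields

The subfields of F_{p^n} are exactly the fields F_{p^d} for d | n (each is the fixed field of the unique index-d subgroup of Gal(F_{p^n}/F_p) ≅ Z/nZ). The divisors of n = 2 are {1, 2}, giving 2 subfields: F_{389^1}, F_{389^2}.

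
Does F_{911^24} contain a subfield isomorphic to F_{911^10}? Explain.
No: F_{911^10} is not a subfield of F_{911^24}

F_{p^m} embeds in F_{p^n} iff m | n. Here 10 ∤ 24 (since 24 = 2·10 + 4 with remainder 4 ≠ 0), so F_{911^10} is not a subfield of F_{911^24}. Equivalently: if it were, the tower law would give 10 = [F_{911^10}:F_911] dividing [F_{911^24}:F_911] = 24, contradiction.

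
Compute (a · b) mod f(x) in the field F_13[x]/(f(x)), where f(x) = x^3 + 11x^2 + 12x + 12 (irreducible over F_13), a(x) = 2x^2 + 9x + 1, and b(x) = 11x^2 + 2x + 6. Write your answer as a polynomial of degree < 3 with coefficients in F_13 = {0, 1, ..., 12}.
a · b ≡ 6x^2 + 4x + 10 (mod f(x))

Multiply in F_13[x]: a(x)·b(x) = (2x^2 + 9x + 1)·(11x^2 + 2x + 6) = 9x^4 + 12x^3 + 2x^2 + 4x + 6. This has degree ≥ 3, so divide by f(x) over F_13: 9x^4 + 12x^3 + 2x^2 + 4x + 6 = (9x + 4)·(x^3 + 11x^2 + 12x + 12) + (6x^2 + 4x + 10). Hence a·b ≡ 6x^2 + 4x + 10 (mod f). (F_13[x]/(f) is a field with 13^3 = 2197 elements since f is irreducible of degree 3.)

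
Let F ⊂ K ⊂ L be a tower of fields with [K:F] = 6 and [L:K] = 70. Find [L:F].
[L:F] = 420

The tower law says that for any tower of field extensions F ⊂ K ⊂ L with finite degrees, [L:F] = [L:K] · [K:F]. Here this gives [L:F] = 70 · 6 = 420.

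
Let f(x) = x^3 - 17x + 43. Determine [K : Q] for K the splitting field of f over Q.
[K : Q] = 6

By the rational root test, any rational root of the monic integer polynomial f(x) = x^3 - 17x + 43 must be an integer dividing the constant term 43, i.e. one of ±{1, 43}. Evaluating: f(1) = 27, f(-1) = 59, f(43) = 78819, f(-43) = -78733; none is 0, so f has no rational root and is therefore irreducible over Q (a cubic with no linear factor over a field is irreducible). For an irreducible cubic, the Galois group is A_3 or S_3 according as the discriminant disc(f) = -4a^3 - 27b^2 = -4·(-17)^3 - 27·(43)^2 = -30271 is or is not a square in Q. Here disc(f) = -30271 is not a perfect square in Q, so the Galois group of f over Q is not contained in A_3 and must be all of S_3. The splitting field has degree |S_3| = 6 over Q, so [K : Q] = 6.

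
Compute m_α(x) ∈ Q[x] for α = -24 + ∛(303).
m_α(x) = x^3 + 72x^2 + 1728x + 13521

Set β = α + 24 = ∛(303), so β^3 = 303. Then (α + 24)^3 - 303 = 0, i.e. α is a root of g(x) = (x + 24)^3 - 303 = x^3 + 72x^2 + 1728x + 13521. Since g(x) = h(x + 24) where h(x) = x^3 - 303, and h is irreducible over Q (because 303 is not a perfect cube, so h has no rational root, and a monic cubic with no rational root is irreducible), g is also irreducible (irreducibility is preserved under the substitution x → x + 24). Hence m_α(x) = x^3 + 72x^2 + 1728x + 13521.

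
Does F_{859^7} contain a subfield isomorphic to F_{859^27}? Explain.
No: F_{859^27} is not a subfield of F_{859^7}

F_{p^m} embeds in F_{p^n} iff m | n. Here 27 ∤ 7 (since 7 = 0·27 + 7 with remainder 7 ≠ 0), so F_{859^27} is not a subfield of F_{859^7}. Equivalently: if it were, the tower law would give 27 = [F_{859^27}:F_859] dividing [F_{859^7}:F_859] = 7, contradiction.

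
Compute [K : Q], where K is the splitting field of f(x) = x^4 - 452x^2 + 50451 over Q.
[K : Q] = 4

Solving the quadratic in x^2: x^2 = (452 ± √(452^2 - 4·50451))/2 = (452 ± √2500)/2 = (452 ± 50)/2, giving x^2 = 201 or x^2 = 251. So f(x) = (x^2 - 201)(x^2 - 251) and the roots of f are ±√201, ±√251. Hence the splitting field is K = Q(√201, √251). Since 201 and 251 are distinct squarefree integers > 1, their product 50451 is not a perfect square, so √251 ∉ Q(√201). By the tower law [K:Q] = [Q(√201,√251):Q(√201)] · [Q(√201):Q] = 2 · 2 = 4.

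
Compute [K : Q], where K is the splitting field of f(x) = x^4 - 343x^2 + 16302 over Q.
[K : Q] = 4

Solving the quadratic in x^2: x^2 = (343 ± √(343^2 - 4·16302))/2 = (343 ± √52441)/2 = (343 ± 229)/2, giving x^2 = 57 or x^2 = 286. So f(x) = (x^2 - 57)(x^2 - 286) and the roots of f are ±√57, ±√286. Hence the splitting field is K = Q(√57, √286). Since 57 and 286 are distinct squarefree integers > 1, their product 16302 is not a perfect square, so √286 ∉ Q(√57). By the tower law [K:Q] = [Q(√57,√286):Q(√57)] · [Q(√57):Q] = 2 · 2 = 4.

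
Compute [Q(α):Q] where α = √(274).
[Q(α):Q] = 2

[Q(α):Q] equals the degree of the minimal polynomial of α. Here α^2 = 274 and x^2 - 274 is irreducible (d = 274 is squarefree, ≠ 1, hence not a square), so deg(m_α) = 2. Thus [Q(α):Q] = 2.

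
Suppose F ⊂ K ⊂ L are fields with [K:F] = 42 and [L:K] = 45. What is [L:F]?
[L:F] = 1890

The tower law says that for any tower of field extensions F ⊂ K ⊂ L with finite degrees, [L:F] = [L:K] · [K:F]. Here this gives [L:F] = 45 · 42 = 1890.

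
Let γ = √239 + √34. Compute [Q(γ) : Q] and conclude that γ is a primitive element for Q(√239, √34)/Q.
[Q(γ) : Q] = 4 (equivalently, Q(γ) = Q(√239, √34))

Obviously Q(γ) ⊆ Q(√239, √34), and [Q(√239, √34):Q] = 4 (since 239, 34 are distinct squarefree integers > 1 with 8126 not a perfect square). To show equality we compute the minimal polynomial of γ. From γ = √239 + √34: γ^2 = 239 + 2√(8126) + 34 = 273 + 2√(8126), so γ^2 - 273 = 2√(8126); squaring, (γ^2 - 273)^2 = 4·8126, i.e. γ^4 - 546γ^2 + 74529 - 32504 = 0, i.e. γ^4 - 546γ^2 + 42025 = 0. So γ is a root of x^4 - 546x^2 + 42025. This polynomial is irreducible over Q: it has no rational root (each ±√239 ± √34 is irrational), and any factorization into two quadratics over Q would force √(8126) ∈ Q (pairing opposite roots) or √239, √34 ∈ Q (other pairings), all impossible. Hence [Q(γ):Q] = 4 = [Q(√239, √34):Q], so Q(γ) = Q(√239, √34).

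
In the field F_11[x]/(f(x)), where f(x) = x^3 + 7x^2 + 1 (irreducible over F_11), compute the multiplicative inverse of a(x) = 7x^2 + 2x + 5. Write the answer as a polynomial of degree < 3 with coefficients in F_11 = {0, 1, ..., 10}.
a(x)^(-1) ≡ 2x^2 + 6x + 3 (mod f(x))

Since f is irreducible over F_11, F_11[x]/(f) is a field and a(x) ≠ 0 has an inverse. Apply the extended Euclidean algorithm to f(x) and a(x) in F_11[x]: f(x) = (8x + 5)·a(x) + (5x + 9);  a(x) = (8x + 8)·(5x + 9) + (10). The last nonzero remainder is the constant 10 = gcd(f, a) in F_11. Back-substituting through the division chain expresses 10 = s(x)·a(x) + t(x)·f(x) with s(x) ≡ 9x^2 + 5x + 8 (mod f), so (9x^2 + 5x + 8)·a(x) ≡ 10 (mod f). Multiplying by 10^(-1) ≡ 10 in F_11 gives a(x)^(-1) ≡ 10·(9x^2 + 5x + 8) ≡ 2x^2 + 6x + 3 (mod f). Check: (7x^2 + 2x + 5)·(2x^2 + 6x + 3) = 3x^4 + 2x^3 + 10x^2 + 3x + 4 ≡ 1 (mod x^3 + 7x^2 + 1).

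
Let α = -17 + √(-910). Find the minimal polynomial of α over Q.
m_α(x) = x^2 + 34x + 1199

From α + 17 = √(-910), squaring gives (α + 17)^2 = -910, i.e. α^2 + 34α + 289 = -910, so α^2 + 34α + 1199 = 0. The discriminant of x^2 + 34x + 1199 is (34)^2 - 4·(1199) = 1156 - 4796 = -3640, and 4·(-910) is not a perfect square in Q since -910 is squarefree and ≠ 1. Hence x^2 + 34x + 1199 is irreducible over Q and is the minimal polynomial of α.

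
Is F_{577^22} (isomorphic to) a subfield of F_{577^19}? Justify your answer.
No: F_{577^22} is not a subfield of F_{577^19}

F_{p^m} embeds in F_{p^n} iff m | n. Here 22 ∤ 19 (since 19 = 0·22 + 19 with remainder 19 ≠ 0), so F_{577^22} is not a subfield of F_{577^19}. Equivalently: if it were, the tower law would give 22 = [F_{577^22}:F_577] dividing [F_{577^19}:F_577] = 19, contradiction.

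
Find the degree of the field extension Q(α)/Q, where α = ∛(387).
[Q(α):Q] = 3

The minimal polynomial of α is x^3 - 387, irreducible over Q since 387 is not a perfect cube (so x^3 - 387 has no rational root). Hence [Q(α):Q] = deg(m_α) = 3.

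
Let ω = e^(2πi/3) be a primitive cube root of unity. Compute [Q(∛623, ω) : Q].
[Q(∛623, ω) : Q] = 6

[Q(∛623):Q] = 3 (min poly x^3 - 623, irreducible since 623 is not a perfect cube). [Q(ω):Q] = 2 (min poly x^2 + x + 1). Since Q(∛623) ⊂ R and ω ∉ R, we have ω ∉ Q(∛623), so x^2 + x + 1 remains irreducible over Q(∛623) and [Q(∛623, ω) : Q(∛623)] = 2. By the tower law, [Q(∛623, ω) : Q] = 3 · 2 = 6. (In fact Q(∛623, ω) is the splitting field of x^3 - 623 over Q.)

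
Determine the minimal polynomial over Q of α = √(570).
m_α(x) = x^2 - 570

α satisfies α^2 - 570 = 0, so x^2 - 570 annihilates α. Since d = 570 is squarefree and ≠ 1, it is not a perfect square in Q, so x^2 - 570 has no rational root and is therefore irreducible over Q (a degree-2 polynomial over a field is irreducible iff it has no root). Hence m_α(x) = x^2 - 570.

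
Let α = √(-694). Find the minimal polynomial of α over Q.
m_α(x) = x^2 + 694

α satisfies α^2 + 694 = 0, so x^2 + 694 annihilates α. Since d = -694 is squarefree and ≠ 1, it is not a perfect square in Q, so x^2 + 694 has no rational root and is therefore irreducible over Q (a degree-2 polynomial over a field is irreducible iff it has no root). Hence m_α(x) = x^2 + 694.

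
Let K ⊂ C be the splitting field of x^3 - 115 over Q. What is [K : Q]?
[K : Q] = 6

The roots of x^3 - 115 are ∛115, ω∛115, ω^2∛115 where ω = e^(2πi/3) is a primitive cube root of unity, so K = Q(∛115, ω). Now [Q(∛115):Q] = 3 (since 115 is not a perfect cube, x^3 - 115 is irreducible) and [Q(ω):Q] = 2. Both 2 and 3 divide [K:Q], and [K:Q] ≤ 3·2 = 6, so [K:Q] = 6. (Equivalently: Q(∛115) ⊂ R but ω ∉ R, so [K : Q(∛115)] = 2.)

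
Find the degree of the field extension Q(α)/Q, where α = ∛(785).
[Q(α):Q] = 3

The minimal polynomial of α is x^3 - 785, irreducible over Q since 785 is not a perfect cube (so x^3 - 785 has no rational root). Hence [Q(α):Q] = deg(m_α) = 3.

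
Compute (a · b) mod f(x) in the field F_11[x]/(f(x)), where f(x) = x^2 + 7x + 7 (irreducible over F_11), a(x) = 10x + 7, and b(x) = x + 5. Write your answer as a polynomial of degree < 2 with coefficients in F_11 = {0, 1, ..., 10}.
a · b ≡ 9x + 9 (mod f(x))

Multiply in F_11[x]: a(x)·b(x) = (10x + 7)·(x + 5) = 10x^2 + 2x + 2. This has degree ≥ 2, so divide by f(x) over F_11: 10x^2 + 2x + 2 = (10)·(x^2 + 7x + 7) + (9x + 9). Hence a·b ≡ 9x + 9 (mod f). (F_11[x]/(f) is a field with 11^2 = 121 elements since f is irreducible of degree 2.)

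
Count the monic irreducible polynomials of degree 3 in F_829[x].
There are 189907320 monic irreducible polynomials of degree 3 over F_829

Each element of F_{829^3} that lies in no proper subfield is a root of exactly one monic irreducible of degree 3 over F_829, and each such polynomial has 3 distinct roots in F_{829^3}. By Möbius inversion the count is N_829(3) = (1/3) Σ_{d|3} μ(3/d) · 829^d = (1/3)(μ(3)·829^1 + μ(1)·829^3) = 569721960/3 = 189907320.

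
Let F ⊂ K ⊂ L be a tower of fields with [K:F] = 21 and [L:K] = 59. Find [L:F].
[L:F] = 1239

The tower law says that for any tower of field extensions F ⊂ K ⊂ L with finite degrees, [L:F] = [L:K] · [K:F]. Here this gives [L:F] = 59 · 21 = 1239.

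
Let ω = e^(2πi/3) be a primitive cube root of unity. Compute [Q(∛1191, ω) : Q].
[Q(∛1191, ω) : Q] = 6

[Q(∛1191):Q] = 3 (min poly x^3 - 1191, irreducible since 1191 is not a perfect cube). [Q(ω):Q] = 2 (min poly x^2 + x + 1). Since Q(∛1191) ⊂ R and ω ∉ R, we have ω ∉ Q(∛1191), so x^2 + x + 1 remains irreducible over Q(∛1191) and [Q(∛1191, ω) : Q(∛1191)] = 2. By the tower law, [Q(∛1191, ω) : Q] = 3 · 2 = 6. (In fact Q(∛1191, ω) is the splitting field of x^3 - 1191 over Q.)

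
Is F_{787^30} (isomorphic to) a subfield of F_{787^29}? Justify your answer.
No: F_{787^30} is not a subfield of F_{787^29}

F_{p^m} embeds in F_{p^n} iff m | n. Here 30 ∤ 29 (since 29 = 0·30 + 29 with remainder 29 ≠ 0), so F_{787^30} is not a subfield of F_{787^29}. Equivalently: if it were, the tower law would give 30 = [F_{787^30}:F_787] dividing [F_{787^29}:F_787] = 29, contradiction.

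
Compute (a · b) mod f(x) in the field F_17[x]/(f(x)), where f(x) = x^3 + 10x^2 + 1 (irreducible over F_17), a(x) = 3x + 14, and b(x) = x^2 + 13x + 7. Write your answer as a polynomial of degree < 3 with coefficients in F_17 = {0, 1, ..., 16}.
a · b ≡ 6x^2 + 16x + 10 (mod f(x))

Multiply in F_17[x]: a(x)·b(x) = (3x + 14)·(x^2 + 13x + 7) = 3x^3 + 2x^2 + 16x + 13. This has degree ≥ 3, so divide by f(x) over F_17: 3x^3 + 2x^2 + 16x + 13 = (3)·(x^3 + 10x^2 + 1) + (6x^2 + 16x + 10). Hence a·b ≡ 6x^2 + 16x + 10 (mod f). (F_17[x]/(f) is a field with 17^3 = 4913 elements since f is irreducible of degree 3.)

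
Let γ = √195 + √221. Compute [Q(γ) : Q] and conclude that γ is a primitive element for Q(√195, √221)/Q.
[Q(γ) : Q] = 4 (equivalently, Q(γ) = Q(√195, √221))

Obviously Q(γ) ⊆ Q(√195, √221), and [Q(√195, √221):Q] = 4 (since 195, 221 are distinct squarefree integers > 1 with 43095 not a perfect square). To show equality we compute the minimal polynomial of γ. From γ = √195 + √221: γ^2 = 195 + 2√(43095) + 221 = 416 + 2√(43095), so γ^2 - 416 = 2√(43095); squaring, (γ^2 - 416)^2 = 4·43095, i.e. γ^4 - 832γ^2 + 173056 - 172380 = 0, i.e. γ^4 - 832γ^2 + 676 = 0. So γ is a root of x^4 - 832x^2 + 676. This polynomial is irreducible over Q: it has no rational root (each ±√195 ± √221 is irrational), and any factorization into two quadratics over Q would force √(43095) ∈ Q (pairing opposite roots) or √195, √221 ∈ Q (other pairings), all impossible. Hence [Q(γ):Q] = 4 = [Q(√195, √221):Q], so Q(γ) = Q(√195, √221).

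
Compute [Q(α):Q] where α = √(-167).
[Q(α):Q] = 2

[Q(α):Q] equals the degree of the minimal polynomial of α. Here α^2 = -167 and x^2 + 167 is irreducible (d = -167 is squarefree, ≠ 1, hence not a square), so deg(m_α) = 2. Thus [Q(α):Q] = 2.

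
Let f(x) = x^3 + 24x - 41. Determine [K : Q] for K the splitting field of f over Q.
[K : Q] = 6

By the rational root test, any rational root of the monic integer polynomial f(x) = x^3 + 24x - 41 must be an integer dividing the constant term -41, i.e. one of ±{1, 41}. Evaluating: f(1) = -16, f(-1) = -66, f(41) = 69864, f(-41) = -69946; none is 0, so f has no rational root and is therefore irreducible over Q (a cubic with no linear factor over a field is irreducible). For an irreducible cubic, the Galois group is A_3 or S_3 according as the discriminant disc(f) = -4a^3 - 27b^2 = -4·(24)^3 - 27·(-41)^2 = -100683 is or is not a square in Q. Here disc(f) = -100683 is not a perfect square in Q, so the Galois group of f over Q is not contained in A_3 and must be all of S_3. The splitting field has degree |S_3| = 6 over Q, so [K : Q] = 6.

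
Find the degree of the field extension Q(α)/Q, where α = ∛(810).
[Q(α):Q] = 3

The minimal polynomial of α is x^3 - 810, irreducible over Q since 810 is not a perfect cube (so x^3 - 810 has no rational root). Hence [Q(α):Q] = deg(m_α) = 3.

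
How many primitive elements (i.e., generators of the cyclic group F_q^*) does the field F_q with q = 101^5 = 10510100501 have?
There are φ(10510100500) = 4057200000 primitive elements

F_q^* is cyclic of order q - 1 = 10510100500. A cyclic group of order m has exactly φ(m) generators. Here m = 10510100500 = 2^2 · 5^3 · 31 · 491 · 1381, so the number of primitive elements is φ(10510100500) = 4057200000.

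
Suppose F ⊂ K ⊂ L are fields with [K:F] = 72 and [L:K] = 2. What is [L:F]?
[L:F] = 144

The tower law says that for any tower of field extensions F ⊂ K ⊂ L with finite degrees, [L:F] = [L:K] · [K:F]. Here this gives [L:F] = 2 · 72 = 144.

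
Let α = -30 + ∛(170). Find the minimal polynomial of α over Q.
m_α(x) = x^3 + 90x^2 + 2700x + 26830

Set β = α + 30 = ∛(170), so β^3 = 170. Then (α + 30)^3 - 170 = 0, i.e. α is a root of g(x) = (x + 30)^3 - 170 = x^3 + 90x^2 + 2700x + 26830. Since g(x) = h(x + 30) where h(x) = x^3 - 170, and h is irreducible over Q (because 170 is not a perfect cube, so h has no rational root, and a monic cubic with no rational root is irreducible), g is also irreducible (irreducibility is preserved under the substitution x → x + 30). Hence m_α(x) = x^3 + 90x^2 + 2700x + 26830.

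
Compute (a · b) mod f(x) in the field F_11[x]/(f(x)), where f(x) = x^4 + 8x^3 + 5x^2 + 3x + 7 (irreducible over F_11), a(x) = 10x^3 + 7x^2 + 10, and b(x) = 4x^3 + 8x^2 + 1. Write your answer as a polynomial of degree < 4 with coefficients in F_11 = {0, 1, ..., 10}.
a · b ≡ 3x^3 + 9x^2 + 7x + 3 (mod f(x))

Multiply in F_11[x]: a(x)·b(x) = (10x^3 + 7x^2 + 10)·(4x^3 + 8x^2 + 1) = 7x^6 + 9x^5 + x^4 + 6x^3 + 10x^2 + 10. This has degree ≥ 4, so divide by f(x) over F_11: 7x^6 + 9x^5 + x^4 + 6x^3 + 10x^2 + 10 = (7x^2 + 8x + 1)·(x^4 + 8x^3 + 5x^2 + 3x + 7) + (3x^3 + 9x^2 + 7x + 3). Hence a·b ≡ 3x^3 + 9x^2 + 7x + 3 (mod f). (F_11[x]/(f) is a field with 11^4 = 14641 elements since f is irreducible of degree 4.)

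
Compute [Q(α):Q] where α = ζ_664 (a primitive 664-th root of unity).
[Q(α):Q] = 328

The minimal polynomial of ζ_664 over Q is the 664-th cyclotomic polynomial Φ_664(x), which is irreducible over Q and has degree φ(664) = 328. Hence [Q(α):Q] = φ(664) = 328.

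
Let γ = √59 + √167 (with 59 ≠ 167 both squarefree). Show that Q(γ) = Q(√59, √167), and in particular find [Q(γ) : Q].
[Q(γ) : Q] = 4 (equivalently, Q(γ) = Q(√59, √167))

Obviously Q(γ) ⊆ Q(√59, √167), and [Q(√59, √167):Q] = 4 (since 59, 167 are distinct squarefree integers > 1 with 9853 not a perfect square). To show equality we compute the minimal polynomial of γ. From γ = √59 + √167: γ^2 = 59 + 2√(9853) + 167 = 226 + 2√(9853), so γ^2 - 226 = 2√(9853); squaring, (γ^2 - 226)^2 = 4·9853, i.e. γ^4 - 452γ^2 + 51076 - 39412 = 0, i.e. γ^4 - 452γ^2 + 11664 = 0. So γ is a root of x^4 - 452x^2 + 11664. This polynomial is irreducible over Q: it has no rational root (each ±√59 ± √167 is irrational), and any factorization into two quadratics over Q would force √(9853) ∈ Q (pairing opposite roots) or √59, √167 ∈ Q (other pairings), all impossible. Hence [Q(γ):Q] = 4 = [Q(√59, √167):Q], so Q(γ) = Q(√59, √167).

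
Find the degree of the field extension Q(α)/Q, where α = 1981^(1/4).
[Q(α):Q] = 4

α is a root of x^4 - 1981. By Eisenstein's criterion at the prime p = 7 (which divides the constant term 1981 but p^2 = 49 does not, since 1981 is squarefree), x^4 - 1981 is irreducible over Q. Hence [Q(α):Q] = 4.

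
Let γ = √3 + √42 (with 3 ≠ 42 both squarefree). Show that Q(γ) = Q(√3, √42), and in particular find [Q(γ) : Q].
[Q(γ) : Q] = 4 (equivalently, Q(γ) = Q(√3, √42))

Obviously Q(γ) ⊆ Q(√3, √42), and [Q(√3, √42):Q] = 4 (since 3, 42 are distinct squarefree integers > 1 with 126 not a perfect square). To show equality we compute the minimal polynomial of γ. From γ = √3 + √42: γ^2 = 3 + 2√(126) + 42 = 45 + 2√(126), so γ^2 - 45 = 2√(126); squaring, (γ^2 - 45)^2 = 4·126, i.e. γ^4 - 90γ^2 + 2025 - 504 = 0, i.e. γ^4 - 90γ^2 + 1521 = 0. So γ is a root of x^4 - 90x^2 + 1521. This polynomial is irreducible over Q: it has no rational root (each ±√3 ± √42 is irrational), and any factorization into two quadratics over Q would force √(126) ∈ Q (pairing opposite roots) or √3, √42 ∈ Q (other pairings), all impossible. Hence [Q(γ):Q] = 4 = [Q(√3, √42):Q], so Q(γ) = Q(√3, √42).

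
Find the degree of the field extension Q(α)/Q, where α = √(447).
[Q(α):Q] = 2

[Q(α):Q] equals the degree of the minimal polynomial of α. Here α^2 = 447 and x^2 - 447 is irreducible (d = 447 is squarefree, ≠ 1, hence not a square), so deg(m_α) = 2. Thus [Q(α):Q] = 2.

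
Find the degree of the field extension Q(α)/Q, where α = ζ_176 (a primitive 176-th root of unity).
[Q(α):Q] = 80

The minimal polynomial of ζ_176 over Q is the 176-th cyclotomic polynomial Φ_176(x), which is irreducible over Q and has degree φ(176) = 80. Hence [Q(α):Q] = φ(176) = 80.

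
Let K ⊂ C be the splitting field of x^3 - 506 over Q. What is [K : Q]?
[K : Q] = 6

The roots of x^3 - 506 are ∛506, ω∛506, ω^2∛506 where ω = e^(2πi/3) is a primitive cube root of unity, so K = Q(∛506, ω). Now [Q(∛506):Q] = 3 (since 506 is not a perfect cube, x^3 - 506 is irreducible) and [Q(ω):Q] = 2. Both 2 and 3 divide [K:Q], and [K:Q] ≤ 3·2 = 6, so [K:Q] = 6. (Equivalently: Q(∛506) ⊂ R but ω ∉ R, so [K : Q(∛506)] = 2.)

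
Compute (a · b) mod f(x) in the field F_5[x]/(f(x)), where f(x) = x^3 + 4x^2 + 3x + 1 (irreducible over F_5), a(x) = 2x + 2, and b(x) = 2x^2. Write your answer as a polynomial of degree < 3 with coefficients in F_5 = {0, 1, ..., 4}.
a · b ≡ 3x^2 + 3x + 1 (mod f(x))

Multiply in F_5[x]: a(x)·b(x) = (2x + 2)·(2x^2) = 4x^3 + 4x^2. This has degree ≥ 3, so divide by f(x) over F_5: 4x^3 + 4x^2 = (4)·(x^3 + 4x^2 + 3x + 1) + (3x^2 + 3x + 1). Hence a·b ≡ 3x^2 + 3x + 1 (mod f). (F_5[x]/(f) is a field with 5^3 = 125 elements since f is irreducible of degree 3.)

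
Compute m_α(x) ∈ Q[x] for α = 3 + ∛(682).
m_α(x) = x^3 - 9x^2 + 27x - 709

Set β = α - 3 = ∛(682), so β^3 = 682. Then (α - 3)^3 - 682 = 0, i.e. α is a root of g(x) = (x - 3)^3 - 682 = x^3 - 9x^2 + 27x - 709. Since g(x) = h(x - 3) where h(x) = x^3 - 682, and h is irreducible over Q (because 682 is not a perfect cube, so h has no rational root, and a monic cubic with no rational root is irreducible), g is also irreducible (irreducibility is preserved under the substitution x → x - 3). Hence m_α(x) = x^3 - 9x^2 + 27x - 709.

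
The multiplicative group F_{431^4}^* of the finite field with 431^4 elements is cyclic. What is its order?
|F_{431^4}^*| = 34507149120

F_{431^4} has 431^4 = 34507149121 elements; its multiplicative group consists of all nonzero elements, so |F_{431^4}^*| = 34507149121 - 1 = 34507149120. (It is cyclic since any finite subgroup of the multiplicative group of a field is cyclic.)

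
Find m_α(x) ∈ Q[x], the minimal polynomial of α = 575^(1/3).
m_α(x) = x^3 - 575

α satisfies α^3 = 575, so x^3 - 575 annihilates α. By the rational root test, a rational root p/q (in lowest terms) of x^3 - 575 would satisfy p^3 = 575 q^3, forcing q = 1 and p^3 = 575; but 575 is not a perfect cube, contradiction. A monic cubic over Q with no rational root is irreducible (any nontrivial factorization would include a linear factor). Hence x^3 - 575 is the minimal polynomial of α, and in particular [Q(α):Q] = 3.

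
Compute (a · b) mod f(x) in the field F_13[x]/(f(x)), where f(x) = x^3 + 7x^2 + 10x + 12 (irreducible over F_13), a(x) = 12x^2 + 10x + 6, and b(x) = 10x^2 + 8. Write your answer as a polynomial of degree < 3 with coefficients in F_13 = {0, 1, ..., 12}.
a · b ≡ 2x^2 + 8x + 10 (mod f(x))

Multiply in F_13[x]: a(x)·b(x) = (12x^2 + 10x + 6)·(10x^2 + 8) = 3x^4 + 9x^3 + 2x + 9. This has degree ≥ 3, so divide by f(x) over F_13: 3x^4 + 9x^3 + 2x + 9 = (3x + 1)·(x^3 + 7x^2 + 10x + 12) + (2x^2 + 8x + 10). Hence a·b ≡ 2x^2 + 8x + 10 (mod f). (F_13[x]/(f) is a field with 13^3 = 2197 elements since f is irreducible of degree 3.)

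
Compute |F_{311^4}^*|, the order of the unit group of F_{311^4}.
|F_{311^4}^*| = 9354951840

F_{311^4} has 311^4 = 9354951841 elements; its multiplicative group consists of all nonzero elements, so |F_{311^4}^*| = 9354951841 - 1 = 9354951840. (It is cyclic since any finite subgroup of the multiplicative group of a field is cyclic.)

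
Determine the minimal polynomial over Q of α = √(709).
m_α(x) = x^2 - 709

α satisfies α^2 - 709 = 0, so x^2 - 709 annihilates α. Since d = 709 is squarefree and ≠ 1, it is not a perfect square in Q, so x^2 - 709 has no rational root and is therefore irreducible over Q (a degree-2 polynomial over a field is irreducible iff it has no root). Hence m_α(x) = x^2 - 709.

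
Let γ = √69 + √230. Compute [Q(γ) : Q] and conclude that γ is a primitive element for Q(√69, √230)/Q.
[Q(γ) : Q] = 4 (equivalently, Q(γ) = Q(√69, √230))

Obviously Q(γ) ⊆ Q(√69, √230), and [Q(√69, √230):Q] = 4 (since 69, 230 are distinct squarefree integers > 1 with 15870 not a perfect square). To show equality we compute the minimal polynomial of γ. From γ = √69 + √230: γ^2 = 69 + 2√(15870) + 230 = 299 + 2√(15870), so γ^2 - 299 = 2√(15870); squaring, (γ^2 - 299)^2 = 4·15870, i.e. γ^4 - 598γ^2 + 89401 - 63480 = 0, i.e. γ^4 - 598γ^2 + 25921 = 0. So γ is a root of x^4 - 598x^2 + 25921. This polynomial is irreducible over Q: it has no rational root (each ±√69 ± √230 is irrational), and any factorization into two quadratics over Q would force √(15870) ∈ Q (pairing opposite roots) or √69, √230 ∈ Q (other pairings), all impossible. Hence [Q(γ):Q] = 4 = [Q(√69, √230):Q], so Q(γ) = Q(√69, √230).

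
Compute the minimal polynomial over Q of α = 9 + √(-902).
m_α(x) = x^2 - 18x + 983

From α - 9 = √(-902), squaring gives (α - 9)^2 = -902, i.e. α^2 - 18α + 81 = -902, so α^2 - 18α + 983 = 0. The discriminant of x^2 - 18x + 983 is (-18)^2 - 4·(983) = 324 - 3932 = -3608, and 4·(-902) is not a perfect square in Q since -902 is squarefree and ≠ 1. Hence x^2 - 18x + 983 is irreducible over Q and is the minimal polynomial of α.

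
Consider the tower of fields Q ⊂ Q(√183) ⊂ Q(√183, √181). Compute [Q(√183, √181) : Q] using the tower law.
[Q(√183, √181) : Q] = 4

[Q(√183):Q] = 2 (min poly x^2 - 183, irreducible since 183 is squarefree > 1). For the top step, suppose √181 ∈ Q(√183), say √181 = c + d√183 with c, d ∈ Q. Squaring: 181 = c^2 + 183d^2 + 2cd√183. Since √183 ∉ Q this forces 2cd = 0. If d = 0 then √181 = c ∈ Q, contradicting 181 squarefree > 1. If c = 0 then 181 = 183d^2, so 183·181 = (183d)^2 is a perfect square in Q — but 183·181 = 33123 is not a perfect square (since 183 and 181 are distinct squarefree integers). Contradiction. Hence √181 ∉ Q(√183), so x^2 - 181 stays irreducible over Q(√183) and [Q(√183, √181) : Q(√183)] = 2. By the tower law, [Q(√183, √181) : Q] = 2 · 2 = 4.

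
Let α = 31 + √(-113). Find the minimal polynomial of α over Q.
m_α(x) = x^2 - 62x + 1074

From α - 31 = √(-113), squaring gives (α - 31)^2 = -113, i.e. α^2 - 62α + 961 = -113, so α^2 - 62α + 1074 = 0. The discriminant of x^2 - 62x + 1074 is (-62)^2 - 4·(1074) = 3844 - 4296 = -452, and 4·(-113) is not a perfect square in Q since -113 is squarefree and ≠ 1. Hence x^2 - 62x + 1074 is irreducible over Q and is the minimal polynomial of α.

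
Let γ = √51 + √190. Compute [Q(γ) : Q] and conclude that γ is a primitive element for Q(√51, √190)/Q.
[Q(γ) : Q] = 4 (equivalently, Q(γ) = Q(√51, √190))

Obviously Q(γ) ⊆ Q(√51, √190), and [Q(√51, √190):Q] = 4 (since 51, 190 are distinct squarefree integers > 1 with 9690 not a perfect square). To show equality we compute the minimal polynomial of γ. From γ = √51 + √190: γ^2 = 51 + 2√(9690) + 190 = 241 + 2√(9690), so γ^2 - 241 = 2√(9690); squaring, (γ^2 - 241)^2 = 4·9690, i.e. γ^4 - 482γ^2 + 58081 - 38760 = 0, i.e. γ^4 - 482γ^2 + 19321 = 0. So γ is a root of x^4 - 482x^2 + 19321. This polynomial is irreducible over Q: it has no rational root (each ±√51 ± √190 is irrational), and any factorization into two quadratics over Q would force √(9690) ∈ Q (pairing opposite roots) or √51, √190 ∈ Q (other pairings), all impossible. Hence [Q(γ):Q] = 4 = [Q(√51, √190):Q], so Q(γ) = Q(√51, √190).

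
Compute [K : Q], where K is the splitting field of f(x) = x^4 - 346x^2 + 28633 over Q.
[K : Q] = 4

Solving the quadratic in x^2: x^2 = (346 ± √(346^2 - 4·28633))/2 = (346 ± √5184)/2 = (346 ± 72)/2, giving x^2 = 137 or x^2 = 209. So f(x) = (x^2 - 137)(x^2 - 209) and the roots of f are ±√137, ±√209. Hence the splitting field is K = Q(√137, √209). Since 137 and 209 are distinct squarefree integers > 1, their product 28633 is not a perfect square, so √209 ∉ Q(√137). By the tower law [K:Q] = [Q(√137,√209):Q(√137)] · [Q(√137):Q] = 2 · 2 = 4.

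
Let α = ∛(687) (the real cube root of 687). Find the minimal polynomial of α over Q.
m_α(x) = x^3 - 687

α satisfies α^3 = 687, so x^3 - 687 annihilates α. By the rational root test, a rational root p/q (in lowest terms) of x^3 - 687 would satisfy p^3 = 687 q^3, forcing q = 1 and p^3 = 687; but 687 is not a perfect cube, contradiction. A monic cubic over Q with no rational root is irreducible (any nontrivial factorization would include a linear factor). Hence x^3 - 687 is the minimal polynomial of α, and in particular [Q(α):Q] = 3.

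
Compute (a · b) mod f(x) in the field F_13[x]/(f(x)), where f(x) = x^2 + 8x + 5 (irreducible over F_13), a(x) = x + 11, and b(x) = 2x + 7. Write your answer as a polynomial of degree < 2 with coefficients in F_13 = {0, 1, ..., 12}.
a · b ≡ 2 (mod f(x))

Multiply in F_13[x]: a(x)·b(x) = (x + 11)·(2x + 7) = 2x^2 + 3x + 12. This has degree ≥ 2, so divide by f(x) over F_13: 2x^2 + 3x + 12 = (2)·(x^2 + 8x + 5) + (2). Hence a·b ≡ 2 (mod f). (F_13[x]/(f) is a field with 13^2 = 169 elements since f is irreducible of degree 2.)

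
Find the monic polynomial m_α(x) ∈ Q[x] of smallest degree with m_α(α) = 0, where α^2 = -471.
m_α(x) = x^2 + 471

α satisfies α^2 + 471 = 0, so x^2 + 471 annihilates α. Since d = -471 is squarefree and ≠ 1, it is not a perfect square in Q, so x^2 + 471 has no rational root and is therefore irreducible over Q (a degree-2 polynomial over a field is irreducible iff it has no root). Hence m_α(x) = x^2 + 471.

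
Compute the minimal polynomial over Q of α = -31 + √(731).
m_α(x) = x^2 + 62x + 230

From α + 31 = √(731), squaring gives (α + 31)^2 = 731, i.e. α^2 + 62α + 961 = 731, so α^2 + 62α + 230 = 0. The discriminant of x^2 + 62x + 230 is (62)^2 - 4·(230) = 3844 - 920 = 2924, and 4·(731) is not a perfect square in Q since 731 is squarefree and ≠ 1. Hence x^2 + 62x + 230 is irreducible over Q and is the minimal polynomial of α.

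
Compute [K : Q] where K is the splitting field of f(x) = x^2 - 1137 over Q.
[K : Q] = 2

f(x) = x^2 - 1137 factors as (x - √1137)(x + √1137). The splitting field is K = Q(√1137). Since 1137 is squarefree and > 1, it is not a perfect square, so x^2 - 1137 is irreducible over Q and [Q(√1137) : Q] = 2. Hence [K : Q] = 2.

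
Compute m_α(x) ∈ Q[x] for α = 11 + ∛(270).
m_α(x) = x^3 - 33x^2 + 363x - 1601

Set β = α - 11 = ∛(270), so β^3 = 270. Then (α - 11)^3 - 270 = 0, i.e. α is a root of g(x) = (x - 11)^3 - 270 = x^3 - 33x^2 + 363x - 1601. Since g(x) = h(x - 11) where h(x) = x^3 - 270, and h is irreducible over Q (because 270 is not a perfect cube, so h has no rational root, and a monic cubic with no rational root is irreducible), g is also irreducible (irreducibility is preserved under the substitution x → x - 11). Hence m_α(x) = x^3 - 33x^2 + 363x - 1601.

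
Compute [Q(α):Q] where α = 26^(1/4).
[Q(α):Q] = 4

α is a root of x^4 - 26. By Eisenstein's criterion at the prime p = 2 (which divides the constant term 26 but p^2 = 4 does not, since 26 is squarefree), x^4 - 26 is irreducible over Q. Hence [Q(α):Q] = 4.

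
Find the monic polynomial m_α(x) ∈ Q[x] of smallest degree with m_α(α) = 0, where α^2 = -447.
m_α(x) = x^2 + 447

α satisfies α^2 + 447 = 0, so x^2 + 447 annihilates α. Since d = -447 is squarefree and ≠ 1, it is not a perfect square in Q, so x^2 + 447 has no rational root and is therefore irreducible over Q (a degree-2 polynomial over a field is irreducible iff it has no root). Hence m_α(x) = x^2 + 447.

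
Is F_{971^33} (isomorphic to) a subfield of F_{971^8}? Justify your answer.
No: F_{971^33} is not a subfield of F_{971^8}

F_{p^m} embeds in F_{p^n} iff m | n. Here 33 ∤ 8 (since 8 = 0·33 + 8 with remainder 8 ≠ 0), so F_{971^33} is not a subfield of F_{971^8}. Equivalently: if it were, the tower law would give 33 = [F_{971^33}:F_971] dividing [F_{971^8}:F_971] = 8, contradiction.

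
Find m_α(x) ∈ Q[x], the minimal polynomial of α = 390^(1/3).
m_α(x) = x^3 - 390

α satisfies α^3 = 390, so x^3 - 390 annihilates α. By the rational root test, a rational root p/q (in lowest terms) of x^3 - 390 would satisfy p^3 = 390 q^3, forcing q = 1 and p^3 = 390; but 390 is not a perfect cube, contradiction. A monic cubic over Q with no rational root is irreducible (any nontrivial factorization would include a linear factor). Hence x^3 - 390 is the minimal polynomial of α, and in particular [Q(α):Q] = 3.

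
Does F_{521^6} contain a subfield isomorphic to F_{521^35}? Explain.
No: F_{521^35} is not a subfield of F_{521^6}

F_{p^m} embeds in F_{p^n} iff m | n. Here 35 ∤ 6 (since 6 = 0·35 + 6 with remainder 6 ≠ 0), so F_{521^35} is not a subfield of F_{521^6}. Equivalently: if it were, the tower law would give 35 = [F_{521^35}:F_521] dividing [F_{521^6}:F_521] = 6, contradiction.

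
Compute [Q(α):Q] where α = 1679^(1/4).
[Q(α):Q] = 4

α is a root of x^4 - 1679. By Eisenstein's criterion at the prime p = 23 (which divides the constant term 1679 but p^2 = 529 does not, since 1679 is squarefree), x^4 - 1679 is irreducible over Q. Hence [Q(α):Q] = 4.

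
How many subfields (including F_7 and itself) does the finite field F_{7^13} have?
F_{7^13} has 2 subfields

The subfields of F_{p^n} are exactly the fields F_{p^d} for d | n (each is the fixed field of the unique index-d subgroup of Gal(F_{p^n}/F_p) ≅ Z/nZ). The divisors of n = 13 are {1, 13}, giving 2 subfields: F_{7^1}, F_{7^13}.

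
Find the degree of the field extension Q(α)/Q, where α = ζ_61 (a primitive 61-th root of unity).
[Q(α):Q] = 60

The minimal polynomial of ζ_61 over Q is the 61-th cyclotomic polynomial Φ_61(x), which is irreducible over Q and has degree φ(61) = 60. Hence [Q(α):Q] = φ(61) = 60.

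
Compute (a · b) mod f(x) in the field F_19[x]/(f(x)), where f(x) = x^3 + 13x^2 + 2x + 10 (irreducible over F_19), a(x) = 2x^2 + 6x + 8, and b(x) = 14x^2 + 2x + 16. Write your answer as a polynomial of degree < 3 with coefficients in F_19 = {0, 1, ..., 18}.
a · b ≡ 2x^2 + 4x (mod f(x))

Multiply in F_19[x]: a(x)·b(x) = (2x^2 + 6x + 8)·(14x^2 + 2x + 16) = 9x^4 + 12x^3 + 4x^2 + 17x + 14. This has degree ≥ 3, so divide by f(x) over F_19: 9x^4 + 12x^3 + 4x^2 + 17x + 14 = (9x + 9)·(x^3 + 13x^2 + 2x + 10) + (2x^2 + 4x). Hence a·b ≡ 2x^2 + 4x (mod f). (F_19[x]/(f) is a field with 19^3 = 6859 elements since f is irreducible of degree 3.)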